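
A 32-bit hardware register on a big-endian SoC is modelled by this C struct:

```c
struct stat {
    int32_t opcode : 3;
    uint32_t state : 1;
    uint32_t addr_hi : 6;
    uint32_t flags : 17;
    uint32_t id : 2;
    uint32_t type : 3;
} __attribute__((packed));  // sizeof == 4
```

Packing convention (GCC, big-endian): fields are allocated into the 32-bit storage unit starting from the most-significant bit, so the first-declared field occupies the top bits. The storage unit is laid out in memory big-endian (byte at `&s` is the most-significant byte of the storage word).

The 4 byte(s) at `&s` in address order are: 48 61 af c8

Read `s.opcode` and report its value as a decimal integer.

[0]=0x48 [1]=0x61 [2]=0xaf [3]=0xc8 (big-endian) → word 0x4861afc8
opcode [29+:3] = (word>>29) & 0x7 = 2  ←
state [28+:1] = (word>>28) & 0x1 = 0
addr_hi [22+:6] = (word>>22) & 0x3f = 33
flags [5+:17] = (word>>5) & 0x1ffff = 68990
id [3+:2] = (word>>3) & 0x3 = 1
type [0+:3] = (word>>0) & 0x7 = 0
opcode signed 3b, MSB=0: value = 2

2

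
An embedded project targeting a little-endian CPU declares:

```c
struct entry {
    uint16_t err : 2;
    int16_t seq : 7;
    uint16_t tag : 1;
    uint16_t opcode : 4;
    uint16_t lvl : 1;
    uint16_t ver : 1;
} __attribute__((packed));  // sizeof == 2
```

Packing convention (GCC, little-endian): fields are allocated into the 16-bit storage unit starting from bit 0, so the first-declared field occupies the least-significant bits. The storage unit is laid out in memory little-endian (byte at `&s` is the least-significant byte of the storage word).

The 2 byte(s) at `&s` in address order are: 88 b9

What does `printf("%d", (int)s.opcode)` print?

14

[0]=0x88 [1]=0xb9 (little-endian) → word 0xb988
err:2 @ bit 0 → (0xb988>>0)&0x3 = 0x0
seq:7 @ bit 2 → (0xb988>>2)&0x7f = 0x62
tag:1 @ bit 9 → (0xb988>>9)&0x1 = 0x0
opcode:4 @ bit 10 → (0xb988>>10)&0xf = 0xe  ←
lvl:1 @ bit 14 → (0xb988>>14)&0x1 = 0x0
ver:1 @ bit 15 → (0xb988>>15)&0x1 = 0x1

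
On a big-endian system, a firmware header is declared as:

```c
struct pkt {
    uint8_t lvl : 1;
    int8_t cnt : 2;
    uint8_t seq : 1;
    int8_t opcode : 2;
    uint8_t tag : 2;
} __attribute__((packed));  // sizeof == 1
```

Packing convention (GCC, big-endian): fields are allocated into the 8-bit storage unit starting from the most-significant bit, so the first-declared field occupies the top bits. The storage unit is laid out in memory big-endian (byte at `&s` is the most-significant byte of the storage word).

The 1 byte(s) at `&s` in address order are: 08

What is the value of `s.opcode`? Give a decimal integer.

[0]=0x08 (big-endian) → word 0x08
lvl [7+:1] = (word>>7) & 0x1 = 0
cnt [5+:2] = (word>>5) & 0x3 = 0
seq [4+:1] = (word>>4) & 0x1 = 0
opcode [2+:2] = (word>>2) & 0x3 = 2  ←
tag [0+:2] = (word>>0) & 0x3 = 0
opcode signed 2b, MSB=1: 2 - 4 = -2

-2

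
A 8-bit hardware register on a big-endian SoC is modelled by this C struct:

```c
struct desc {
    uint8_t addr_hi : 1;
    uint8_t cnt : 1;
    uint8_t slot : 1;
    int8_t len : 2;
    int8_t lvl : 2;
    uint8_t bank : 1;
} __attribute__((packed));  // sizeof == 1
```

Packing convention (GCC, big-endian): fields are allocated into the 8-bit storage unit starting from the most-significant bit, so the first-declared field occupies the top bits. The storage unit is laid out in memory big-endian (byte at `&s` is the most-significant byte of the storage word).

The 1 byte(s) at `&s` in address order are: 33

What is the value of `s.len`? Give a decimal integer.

[0]=0x33 (big-endian) → word 0x33
addr_hi [7+:1] = (word>>7) & 0x1 = 0
cnt [6+:1] = (word>>6) & 0x1 = 0
slot [5+:1] = (word>>5) & 0x1 = 1
len [3+:2] = (word>>3) & 0x3 = 2  ←
lvl [1+:2] = (word>>1) & 0x3 = 1
bank [0+:1] = (word>>0) & 0x1 = 1
len signed 2b, MSB=1: 2 - 4 = -2

-2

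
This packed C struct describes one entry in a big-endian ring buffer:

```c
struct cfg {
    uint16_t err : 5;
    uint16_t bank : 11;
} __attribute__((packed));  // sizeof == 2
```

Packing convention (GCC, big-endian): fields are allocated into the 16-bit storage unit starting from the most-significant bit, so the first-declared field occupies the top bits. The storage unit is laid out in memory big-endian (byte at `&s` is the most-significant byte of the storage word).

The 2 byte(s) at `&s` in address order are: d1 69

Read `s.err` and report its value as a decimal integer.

26

[0]=0xd1 [1]=0x69 (big-endian) → word 0xd169
err:5 @ bit 11 → (0xd169>>11)&0x1f = 0x1a  ←
bank:11 @ bit 0 → (0xd169>>0)&0x7ff = 0x169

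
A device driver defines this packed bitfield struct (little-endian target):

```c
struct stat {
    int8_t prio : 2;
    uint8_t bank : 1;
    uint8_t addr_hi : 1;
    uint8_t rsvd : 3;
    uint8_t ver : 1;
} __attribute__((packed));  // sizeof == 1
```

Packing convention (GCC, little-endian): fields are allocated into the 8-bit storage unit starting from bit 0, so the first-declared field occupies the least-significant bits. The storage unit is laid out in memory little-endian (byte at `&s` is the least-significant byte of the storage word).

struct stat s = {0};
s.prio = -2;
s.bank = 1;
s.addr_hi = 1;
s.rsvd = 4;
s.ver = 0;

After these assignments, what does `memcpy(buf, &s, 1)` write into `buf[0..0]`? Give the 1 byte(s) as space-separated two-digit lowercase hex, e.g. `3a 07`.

4e

prio:2 = -2 → 0x2 << 0 → word 0x02
bank:1 = 1 → 0x1 << 2 → word 0x06
addr_hi:1 = 1 → 0x1 << 3 → word 0x0e
rsvd:3 = 4 → 0x4 << 4 → word 0x4e
ver:1 = 0 → 0x0 << 7 → word 0x4e
word = 0x4e → little-endian bytes:
  [0]=0x4e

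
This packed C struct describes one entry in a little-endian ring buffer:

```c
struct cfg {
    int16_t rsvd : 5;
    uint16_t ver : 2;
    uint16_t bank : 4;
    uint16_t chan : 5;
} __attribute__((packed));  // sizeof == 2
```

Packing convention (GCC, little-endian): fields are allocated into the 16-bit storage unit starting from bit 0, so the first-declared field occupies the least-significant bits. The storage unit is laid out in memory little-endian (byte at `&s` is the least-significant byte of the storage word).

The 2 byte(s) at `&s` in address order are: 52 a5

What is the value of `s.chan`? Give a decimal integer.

20

[0]=0x52 [1]=0xa5 (little-endian) → word 0xa552
rsvd [0+:5] = (word>>0) & 0x1f = 18
ver [5+:2] = (word>>5) & 0x3 = 2
bank [7+:4] = (word>>7) & 0xf = 10
chan [11+:5] = (word>>11) & 0x1f = 20  ←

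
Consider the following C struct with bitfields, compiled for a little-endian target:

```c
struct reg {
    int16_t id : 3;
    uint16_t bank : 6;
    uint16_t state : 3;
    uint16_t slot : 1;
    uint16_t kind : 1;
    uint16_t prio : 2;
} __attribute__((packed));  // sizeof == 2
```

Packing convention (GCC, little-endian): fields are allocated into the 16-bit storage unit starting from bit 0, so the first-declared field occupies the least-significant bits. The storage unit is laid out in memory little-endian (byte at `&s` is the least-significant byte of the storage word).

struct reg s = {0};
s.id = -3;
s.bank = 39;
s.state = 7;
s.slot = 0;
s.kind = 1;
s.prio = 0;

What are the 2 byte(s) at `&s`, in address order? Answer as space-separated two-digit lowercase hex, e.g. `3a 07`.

id:3 = -3 → 0x5 << 0 → word 0x0005
bank:6 = 39 → 0x27 << 3 → word 0x013d
state:3 = 7 → 0x7 << 9 → word 0x0f3d
slot:1 = 0 → 0x0 << 12 → word 0x0f3d
kind:1 = 1 → 0x1 << 13 → word 0x2f3d
prio:2 = 0 → 0x0 << 14 → word 0x2f3d
word = 0x2f3d → little-endian bytes:
  [0]=0x3d  [1]=0x2f

3d 2f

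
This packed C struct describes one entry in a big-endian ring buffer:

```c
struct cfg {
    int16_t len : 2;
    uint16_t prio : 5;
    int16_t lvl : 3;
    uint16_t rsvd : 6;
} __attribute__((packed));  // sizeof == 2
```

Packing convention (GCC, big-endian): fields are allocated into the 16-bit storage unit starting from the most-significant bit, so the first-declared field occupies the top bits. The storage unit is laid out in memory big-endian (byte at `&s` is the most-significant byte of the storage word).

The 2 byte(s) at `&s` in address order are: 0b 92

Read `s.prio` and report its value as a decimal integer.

5

[0]=0x0b [1]=0x92 (big-endian) → word 0x0b92
len [14+:2] = (word>>14) & 0x3 = 0
prio [9+:5] = (word>>9) & 0x1f = 5  ←
lvl [6+:3] = (word>>6) & 0x7 = 6
rsvd [0+:6] = (word>>0) & 0x3f = 18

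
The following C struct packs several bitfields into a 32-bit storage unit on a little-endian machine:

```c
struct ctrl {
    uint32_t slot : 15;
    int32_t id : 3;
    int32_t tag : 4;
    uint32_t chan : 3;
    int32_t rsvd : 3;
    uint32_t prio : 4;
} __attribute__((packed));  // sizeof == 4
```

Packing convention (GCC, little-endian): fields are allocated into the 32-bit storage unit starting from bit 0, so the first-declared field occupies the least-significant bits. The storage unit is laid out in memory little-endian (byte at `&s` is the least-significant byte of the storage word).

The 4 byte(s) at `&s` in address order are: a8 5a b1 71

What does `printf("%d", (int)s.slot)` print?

[0]=0xa8 [1]=0x5a [2]=0xb1 [3]=0x71 (little-endian) → word 0x71b15aa8
slot:15 @ bit 0 → (0x71b15aa8>>0)&0x7fff = 0x5aa8  ←
id:3 @ bit 15 → (0x71b15aa8>>15)&0x7 = 0x2
tag:4 @ bit 18 → (0x71b15aa8>>18)&0xf = 0xc
chan:3 @ bit 22 → (0x71b15aa8>>22)&0x7 = 0x6
rsvd:3 @ bit 25 → (0x71b15aa8>>25)&0x7 = 0x0
prio:4 @ bit 28 → (0x71b15aa8>>28)&0xf = 0x7

23208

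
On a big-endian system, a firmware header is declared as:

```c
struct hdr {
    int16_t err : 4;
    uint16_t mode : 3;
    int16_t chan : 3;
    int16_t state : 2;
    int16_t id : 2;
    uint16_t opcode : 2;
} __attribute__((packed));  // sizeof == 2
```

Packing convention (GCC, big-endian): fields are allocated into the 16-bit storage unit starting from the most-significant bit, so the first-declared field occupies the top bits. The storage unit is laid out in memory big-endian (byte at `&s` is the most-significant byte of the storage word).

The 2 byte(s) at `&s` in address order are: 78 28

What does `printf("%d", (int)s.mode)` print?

4

[0]=0x78 [1]=0x28 (big-endian) → word 0x7828
err [12+:4] = (word>>12) & 0xf = 7
mode [9+:3] = (word>>9) & 0x7 = 4  ←
chan [6+:3] = (word>>6) & 0x7 = 0
state [4+:2] = (word>>4) & 0x3 = 2
id [2+:2] = (word>>2) & 0x3 = 2
opcode [0+:2] = (word>>0) & 0x3 = 0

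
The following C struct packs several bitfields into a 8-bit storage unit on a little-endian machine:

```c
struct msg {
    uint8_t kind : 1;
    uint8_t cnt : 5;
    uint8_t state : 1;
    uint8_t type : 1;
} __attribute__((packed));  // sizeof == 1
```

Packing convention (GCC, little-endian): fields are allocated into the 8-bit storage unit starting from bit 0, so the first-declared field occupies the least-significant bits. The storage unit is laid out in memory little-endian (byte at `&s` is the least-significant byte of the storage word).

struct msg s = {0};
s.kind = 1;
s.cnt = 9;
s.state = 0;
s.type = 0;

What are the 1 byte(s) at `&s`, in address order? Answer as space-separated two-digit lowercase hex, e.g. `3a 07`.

13

kind (1b) val=1 bits=0x1 at bit 0: 0x01
cnt (5b) val=9 bits=0x9 at bit 1: 0x13
state (1b) val=0 bits=0x0 at bit 6: 0x13
type (1b) val=0 bits=0x0 at bit 7: 0x13
word = 0x13 → little-endian bytes:
  [0]=0x13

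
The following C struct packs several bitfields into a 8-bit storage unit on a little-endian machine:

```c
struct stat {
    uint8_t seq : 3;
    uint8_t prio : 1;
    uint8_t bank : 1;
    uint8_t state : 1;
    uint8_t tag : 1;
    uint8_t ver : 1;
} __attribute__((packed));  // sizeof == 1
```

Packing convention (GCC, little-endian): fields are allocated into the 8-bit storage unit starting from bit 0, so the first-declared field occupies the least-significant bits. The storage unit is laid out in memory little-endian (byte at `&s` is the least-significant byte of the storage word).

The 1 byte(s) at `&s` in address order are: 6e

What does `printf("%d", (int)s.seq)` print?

6

[0]=0x6e (little-endian) → word 0x6e
seq [0+:3] = (word>>0) & 0x7 = 6  ←
prio [3+:1] = (word>>3) & 0x1 = 1
bank [4+:1] = (word>>4) & 0x1 = 0
state [5+:1] = (word>>5) & 0x1 = 1
tag [6+:1] = (word>>6) & 0x1 = 1
ver [7+:1] = (word>>7) & 0x1 = 0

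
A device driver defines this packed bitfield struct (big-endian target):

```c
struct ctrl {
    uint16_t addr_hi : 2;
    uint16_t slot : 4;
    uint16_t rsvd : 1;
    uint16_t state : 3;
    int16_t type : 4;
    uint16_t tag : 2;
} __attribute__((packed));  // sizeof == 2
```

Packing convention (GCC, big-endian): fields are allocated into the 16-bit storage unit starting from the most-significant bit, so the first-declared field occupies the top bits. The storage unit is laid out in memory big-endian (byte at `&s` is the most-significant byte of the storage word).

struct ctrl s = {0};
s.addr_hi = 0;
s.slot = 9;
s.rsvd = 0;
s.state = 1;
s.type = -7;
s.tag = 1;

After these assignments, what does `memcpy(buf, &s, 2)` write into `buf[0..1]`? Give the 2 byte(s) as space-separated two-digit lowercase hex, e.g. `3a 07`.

[14+:2] addr_hi=0 & 0x3 = 0x0; word=0x0000
[10+:4] slot=9 & 0xf = 0x9; word=0x2400
[9+:1] rsvd=0 & 0x1 = 0x0; word=0x2400
[6+:3] state=1 & 0x7 = 0x1; word=0x2440
[2+:4] type=-7 & 0xf = 0x9; word=0x2464
[0+:2] tag=1 & 0x3 = 0x1; word=0x2465
word = 0x2465 → big-endian bytes:
  [0]=0x24  [1]=0x65

24 65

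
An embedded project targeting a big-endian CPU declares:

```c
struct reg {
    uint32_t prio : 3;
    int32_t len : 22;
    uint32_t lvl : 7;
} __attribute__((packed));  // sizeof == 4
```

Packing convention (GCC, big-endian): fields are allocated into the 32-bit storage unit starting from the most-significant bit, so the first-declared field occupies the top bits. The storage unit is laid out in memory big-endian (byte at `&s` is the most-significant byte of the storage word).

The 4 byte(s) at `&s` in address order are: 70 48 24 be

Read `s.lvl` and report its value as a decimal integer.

[0]=0x70 [1]=0x48 [2]=0x24 [3]=0xbe (big-endian) → word 0x704824be
prio:3 @ bit 29 → (0x704824be>>29)&0x7 = 0x3
len:22 @ bit 7 → (0x704824be>>7)&0x3fffff = 0x209049
lvl:7 @ bit 0 → (0x704824be>>0)&0x7f = 0x3e  ←

62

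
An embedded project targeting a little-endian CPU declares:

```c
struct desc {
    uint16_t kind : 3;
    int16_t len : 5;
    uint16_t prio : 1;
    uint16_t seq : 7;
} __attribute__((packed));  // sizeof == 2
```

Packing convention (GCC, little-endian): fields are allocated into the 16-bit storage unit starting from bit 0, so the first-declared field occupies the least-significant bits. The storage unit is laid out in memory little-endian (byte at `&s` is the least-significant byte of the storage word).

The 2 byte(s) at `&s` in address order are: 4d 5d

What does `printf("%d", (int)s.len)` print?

[0]=0x4d [1]=0x5d (little-endian) → word 0x5d4d
kind [0+:3] = (word>>0) & 0x7 = 5
len [3+:5] = (word>>3) & 0x1f = 9  ←
prio [8+:1] = (word>>8) & 0x1 = 1
seq [9+:7] = (word>>9) & 0x7f = 46
len signed 5b, MSB=0: value = 9

9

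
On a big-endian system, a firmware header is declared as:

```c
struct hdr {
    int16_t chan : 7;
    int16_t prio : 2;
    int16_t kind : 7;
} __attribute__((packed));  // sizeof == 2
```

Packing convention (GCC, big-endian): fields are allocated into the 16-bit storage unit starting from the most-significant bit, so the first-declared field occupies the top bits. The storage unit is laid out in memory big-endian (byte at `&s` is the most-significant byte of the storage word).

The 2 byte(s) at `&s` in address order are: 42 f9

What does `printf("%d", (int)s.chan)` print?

[0]=0x42 [1]=0xf9 (big-endian) → word 0x42f9
chan [9+:7] = (word>>9) & 0x7f = 33  ←
prio [7+:2] = (word>>7) & 0x3 = 1
kind [0+:7] = (word>>0) & 0x7f = 121
chan signed 7b, MSB=0: value = 33

33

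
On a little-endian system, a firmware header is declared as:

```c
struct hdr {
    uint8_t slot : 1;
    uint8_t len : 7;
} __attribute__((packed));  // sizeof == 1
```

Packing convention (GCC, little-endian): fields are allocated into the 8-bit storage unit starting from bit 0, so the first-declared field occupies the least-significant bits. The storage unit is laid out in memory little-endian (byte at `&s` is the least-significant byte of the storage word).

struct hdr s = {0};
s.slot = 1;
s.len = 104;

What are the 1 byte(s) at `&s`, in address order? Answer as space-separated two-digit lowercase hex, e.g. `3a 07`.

d1

slot:1 = 1 → 0x1 << 0 → word 0x01
len:7 = 104 → 0x68 << 1 → word 0xd1
word = 0xd1 → little-endian bytes:
  [0]=0xd1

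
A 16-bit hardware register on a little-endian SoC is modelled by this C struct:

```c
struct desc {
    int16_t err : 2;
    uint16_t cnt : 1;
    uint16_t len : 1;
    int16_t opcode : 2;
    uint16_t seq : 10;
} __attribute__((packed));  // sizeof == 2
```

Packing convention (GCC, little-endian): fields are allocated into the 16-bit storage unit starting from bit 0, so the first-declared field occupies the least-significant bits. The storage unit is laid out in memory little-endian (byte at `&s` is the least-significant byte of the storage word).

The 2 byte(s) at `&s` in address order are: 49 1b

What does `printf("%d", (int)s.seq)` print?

109

[0]=0x49 [1]=0x1b (little-endian) → word 0x1b49
err:2 @ bit 0 → (0x1b49>>0)&0x3 = 0x1
cnt:1 @ bit 2 → (0x1b49>>2)&0x1 = 0x0
len:1 @ bit 3 → (0x1b49>>3)&0x1 = 0x1
opcode:2 @ bit 4 → (0x1b49>>4)&0x3 = 0x0
seq:10 @ bit 6 → (0x1b49>>6)&0x3ff = 0x6d  ←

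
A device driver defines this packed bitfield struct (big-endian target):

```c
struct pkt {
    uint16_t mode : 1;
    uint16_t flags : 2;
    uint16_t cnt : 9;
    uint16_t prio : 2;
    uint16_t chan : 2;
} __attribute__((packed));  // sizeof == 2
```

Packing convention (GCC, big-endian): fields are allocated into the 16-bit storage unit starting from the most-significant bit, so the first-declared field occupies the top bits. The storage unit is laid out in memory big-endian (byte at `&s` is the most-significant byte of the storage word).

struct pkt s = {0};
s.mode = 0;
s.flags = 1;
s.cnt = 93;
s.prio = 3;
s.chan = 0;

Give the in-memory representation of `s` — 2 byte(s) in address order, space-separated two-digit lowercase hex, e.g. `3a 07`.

mode (1b) val=0 bits=0x0 at bit 15: 0x0000
flags (2b) val=1 bits=0x1 at bit 13: 0x2000
cnt (9b) val=93 bits=0x5d at bit 4: 0x25d0
prio (2b) val=3 bits=0x3 at bit 2: 0x25dc
chan (2b) val=0 bits=0x0 at bit 0: 0x25dc
word = 0x25dc → big-endian bytes:
  [0]=0x25  [1]=0xdc

25 dc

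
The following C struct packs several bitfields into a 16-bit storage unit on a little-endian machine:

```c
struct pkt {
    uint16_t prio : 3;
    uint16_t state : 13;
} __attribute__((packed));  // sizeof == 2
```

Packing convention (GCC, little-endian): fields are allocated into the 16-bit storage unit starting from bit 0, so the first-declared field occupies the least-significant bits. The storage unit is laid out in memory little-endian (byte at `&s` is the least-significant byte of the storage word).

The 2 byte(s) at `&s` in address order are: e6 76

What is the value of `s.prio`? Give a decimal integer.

6

[0]=0xe6 [1]=0x76 (little-endian) → word 0x76e6
prio:3 @ bit 0 → (0x76e6>>0)&0x7 = 0x6  ←
state:13 @ bit 3 → (0x76e6>>3)&0x1fff = 0xedc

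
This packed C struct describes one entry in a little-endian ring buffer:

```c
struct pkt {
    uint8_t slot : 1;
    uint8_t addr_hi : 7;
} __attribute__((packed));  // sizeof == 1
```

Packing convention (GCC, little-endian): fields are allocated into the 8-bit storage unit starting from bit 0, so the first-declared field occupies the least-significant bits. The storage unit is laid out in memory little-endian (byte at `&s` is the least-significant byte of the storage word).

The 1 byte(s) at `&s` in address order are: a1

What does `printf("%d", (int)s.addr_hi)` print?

[0]=0xa1 (little-endian) → word 0xa1
slot [0+:1] = (word>>0) & 0x1 = 1
addr_hi [1+:7] = (word>>1) & 0x7f = 80  ←

80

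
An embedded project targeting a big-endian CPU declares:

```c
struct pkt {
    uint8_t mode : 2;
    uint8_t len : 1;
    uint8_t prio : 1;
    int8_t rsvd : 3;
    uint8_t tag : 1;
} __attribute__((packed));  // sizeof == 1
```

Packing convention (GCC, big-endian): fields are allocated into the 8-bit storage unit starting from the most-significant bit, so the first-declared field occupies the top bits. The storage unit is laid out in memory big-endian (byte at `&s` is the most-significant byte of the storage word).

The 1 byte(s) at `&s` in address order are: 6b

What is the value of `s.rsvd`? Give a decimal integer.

-3

[0]=0x6b (big-endian) → word 0x6b
mode:2 @ bit 6 → (0x6b>>6)&0x3 = 0x1
len:1 @ bit 5 → (0x6b>>5)&0x1 = 0x1
prio:1 @ bit 4 → (0x6b>>4)&0x1 = 0x0
rsvd:3 @ bit 1 → (0x6b>>1)&0x7 = 0x5  ←
tag:1 @ bit 0 → (0x6b>>0)&0x1 = 0x1
rsvd signed 3b, MSB=1: 5 - 8 = -3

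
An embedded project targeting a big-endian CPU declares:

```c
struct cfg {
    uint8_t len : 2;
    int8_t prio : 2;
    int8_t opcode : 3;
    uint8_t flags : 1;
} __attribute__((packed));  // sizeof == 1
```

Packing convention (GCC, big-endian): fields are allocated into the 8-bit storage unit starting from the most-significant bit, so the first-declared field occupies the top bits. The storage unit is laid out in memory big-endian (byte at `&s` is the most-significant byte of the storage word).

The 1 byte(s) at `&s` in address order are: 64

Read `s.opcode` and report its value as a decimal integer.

[0]=0x64 (big-endian) → word 0x64
len [6+:2] = (word>>6) & 0x3 = 1
prio [4+:2] = (word>>4) & 0x3 = 2
opcode [1+:3] = (word>>1) & 0x7 = 2  ←
flags [0+:1] = (word>>0) & 0x1 = 0
opcode signed 3b, MSB=0: value = 2

2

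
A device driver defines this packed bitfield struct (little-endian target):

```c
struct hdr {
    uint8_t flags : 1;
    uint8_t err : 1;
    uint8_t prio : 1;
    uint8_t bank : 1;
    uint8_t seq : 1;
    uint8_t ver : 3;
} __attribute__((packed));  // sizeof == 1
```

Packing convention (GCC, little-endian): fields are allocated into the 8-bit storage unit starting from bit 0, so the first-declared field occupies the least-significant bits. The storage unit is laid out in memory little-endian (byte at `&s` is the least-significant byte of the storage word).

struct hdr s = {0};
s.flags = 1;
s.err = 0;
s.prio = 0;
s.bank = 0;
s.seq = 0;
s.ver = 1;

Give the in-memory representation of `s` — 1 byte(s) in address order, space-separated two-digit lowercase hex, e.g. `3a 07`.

21

flags (1b) val=1 bits=0x1 at bit 0: 0x01
err (1b) val=0 bits=0x0 at bit 1: 0x01
prio (1b) val=0 bits=0x0 at bit 2: 0x01
bank (1b) val=0 bits=0x0 at bit 3: 0x01
seq (1b) val=0 bits=0x0 at bit 4: 0x01
ver (3b) val=1 bits=0x1 at bit 5: 0x21
word = 0x21 → little-endian bytes:
  [0]=0x21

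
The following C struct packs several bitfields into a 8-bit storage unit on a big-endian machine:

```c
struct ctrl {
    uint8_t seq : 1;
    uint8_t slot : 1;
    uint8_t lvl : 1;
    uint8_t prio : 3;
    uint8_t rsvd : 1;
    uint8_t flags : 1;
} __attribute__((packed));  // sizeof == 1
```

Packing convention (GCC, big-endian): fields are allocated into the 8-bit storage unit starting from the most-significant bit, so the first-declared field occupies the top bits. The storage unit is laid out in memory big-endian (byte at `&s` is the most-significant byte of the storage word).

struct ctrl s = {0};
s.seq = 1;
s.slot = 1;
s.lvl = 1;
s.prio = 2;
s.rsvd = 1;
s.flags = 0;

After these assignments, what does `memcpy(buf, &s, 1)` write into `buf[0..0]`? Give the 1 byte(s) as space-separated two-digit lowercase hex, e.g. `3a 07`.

ea

seq:1 = 1 → 0x1 << 7 → word 0x80
slot:1 = 1 → 0x1 << 6 → word 0xc0
lvl:1 = 1 → 0x1 << 5 → word 0xe0
prio:3 = 2 → 0x2 << 2 → word 0xe8
rsvd:1 = 1 → 0x1 << 1 → word 0xea
flags:1 = 0 → 0x0 << 0 → word 0xea
word = 0xea → big-endian bytes:
  [0]=0xea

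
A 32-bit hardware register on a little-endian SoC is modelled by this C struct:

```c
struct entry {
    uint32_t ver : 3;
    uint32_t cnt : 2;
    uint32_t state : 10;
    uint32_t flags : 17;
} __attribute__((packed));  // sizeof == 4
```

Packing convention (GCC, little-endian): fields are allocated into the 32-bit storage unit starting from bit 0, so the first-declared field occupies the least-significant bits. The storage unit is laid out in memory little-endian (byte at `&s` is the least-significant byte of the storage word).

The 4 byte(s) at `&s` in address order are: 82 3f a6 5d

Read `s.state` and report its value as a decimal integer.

[0]=0x82 [1]=0x3f [2]=0xa6 [3]=0x5d (little-endian) → word 0x5da63f82
ver:3 @ bit 0 → (0x5da63f82>>0)&0x7 = 0x2
cnt:2 @ bit 3 → (0x5da63f82>>3)&0x3 = 0x0
state:10 @ bit 5 → (0x5da63f82>>5)&0x3ff = 0x1fc  ←
flags:17 @ bit 15 → (0x5da63f82>>15)&0x1ffff = 0xbb4c

508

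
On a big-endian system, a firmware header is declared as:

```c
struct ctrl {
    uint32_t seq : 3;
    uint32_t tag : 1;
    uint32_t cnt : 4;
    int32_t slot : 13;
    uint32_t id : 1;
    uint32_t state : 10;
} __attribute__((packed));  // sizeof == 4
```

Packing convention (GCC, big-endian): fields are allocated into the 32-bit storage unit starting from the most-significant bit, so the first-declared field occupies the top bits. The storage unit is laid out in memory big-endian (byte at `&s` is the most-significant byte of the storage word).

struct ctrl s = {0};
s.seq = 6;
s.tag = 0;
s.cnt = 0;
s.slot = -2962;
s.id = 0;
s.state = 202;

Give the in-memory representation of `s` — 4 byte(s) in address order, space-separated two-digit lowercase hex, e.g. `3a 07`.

c0 a3 70 ca

seq:3 = 6 → 0x6 << 29 → word 0xc0000000
tag:1 = 0 → 0x0 << 28 → word 0xc0000000
cnt:4 = 0 → 0x0 << 24 → word 0xc0000000
slot:13 = -2962 → 0x146e << 11 → word 0xc0a37000
id:1 = 0 → 0x0 << 10 → word 0xc0a37000
state:10 = 202 → 0xca << 0 → word 0xc0a370ca
word = 0xc0a370ca → big-endian bytes:
  [0]=0xc0  [1]=0xa3  [2]=0x70  [3]=0xca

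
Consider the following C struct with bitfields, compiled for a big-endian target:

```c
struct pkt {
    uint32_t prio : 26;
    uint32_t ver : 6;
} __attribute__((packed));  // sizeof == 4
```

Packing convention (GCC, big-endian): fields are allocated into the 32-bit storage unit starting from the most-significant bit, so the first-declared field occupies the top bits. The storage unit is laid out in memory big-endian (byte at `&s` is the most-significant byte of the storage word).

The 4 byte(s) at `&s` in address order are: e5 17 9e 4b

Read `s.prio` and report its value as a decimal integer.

60055161

[0]=0xe5 [1]=0x17 [2]=0x9e [3]=0x4b (big-endian) → word 0xe5179e4b
prio [6+:26] = (word>>6) & 0x3ffffff = 60055161  ←
ver [0+:6] = (word>>0) & 0x3f = 11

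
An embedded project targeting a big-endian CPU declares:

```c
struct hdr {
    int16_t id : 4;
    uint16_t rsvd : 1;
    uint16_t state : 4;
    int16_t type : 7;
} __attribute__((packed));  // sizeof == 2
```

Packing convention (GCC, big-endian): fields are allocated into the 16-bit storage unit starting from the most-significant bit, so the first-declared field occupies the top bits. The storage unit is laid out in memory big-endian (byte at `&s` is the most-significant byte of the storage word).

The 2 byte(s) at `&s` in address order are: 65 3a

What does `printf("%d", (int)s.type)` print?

58

[0]=0x65 [1]=0x3a (big-endian) → word 0x653a
id:4 @ bit 12 → (0x653a>>12)&0xf = 0x6
rsvd:1 @ bit 11 → (0x653a>>11)&0x1 = 0x0
state:4 @ bit 7 → (0x653a>>7)&0xf = 0xa
type:7 @ bit 0 → (0x653a>>0)&0x7f = 0x3a  ←
type signed 7b, MSB=0: value = 58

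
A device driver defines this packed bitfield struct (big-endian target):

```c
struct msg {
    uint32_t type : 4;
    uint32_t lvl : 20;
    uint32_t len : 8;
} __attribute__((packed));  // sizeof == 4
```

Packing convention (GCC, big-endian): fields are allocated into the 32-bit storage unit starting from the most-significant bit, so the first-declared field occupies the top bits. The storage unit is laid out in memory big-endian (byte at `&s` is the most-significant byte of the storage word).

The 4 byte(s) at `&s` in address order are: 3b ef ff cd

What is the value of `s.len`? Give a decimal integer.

[0]=0x3b [1]=0xef [2]=0xff [3]=0xcd (big-endian) → word 0x3befffcd
type [28+:4] = (word>>28) & 0xf = 3
lvl [8+:20] = (word>>8) & 0xfffff = 782335
len [0+:8] = (word>>0) & 0xff = 205  ←

205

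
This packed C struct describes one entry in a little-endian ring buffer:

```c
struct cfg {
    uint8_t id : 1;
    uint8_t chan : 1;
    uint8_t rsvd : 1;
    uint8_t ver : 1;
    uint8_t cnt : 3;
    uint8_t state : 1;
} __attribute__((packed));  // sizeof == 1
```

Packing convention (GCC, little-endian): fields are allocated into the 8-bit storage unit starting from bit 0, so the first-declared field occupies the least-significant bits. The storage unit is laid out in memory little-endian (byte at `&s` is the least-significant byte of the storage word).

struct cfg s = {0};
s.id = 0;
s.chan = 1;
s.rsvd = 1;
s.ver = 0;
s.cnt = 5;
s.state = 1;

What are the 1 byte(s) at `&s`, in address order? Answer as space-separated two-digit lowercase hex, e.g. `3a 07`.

id (1b) val=0 bits=0x0 at bit 0: 0x00
chan (1b) val=1 bits=0x1 at bit 1: 0x02
rsvd (1b) val=1 bits=0x1 at bit 2: 0x06
ver (1b) val=0 bits=0x0 at bit 3: 0x06
cnt (3b) val=5 bits=0x5 at bit 4: 0x56
state (1b) val=1 bits=0x1 at bit 7: 0xd6
word = 0xd6 → little-endian bytes:
  [0]=0xd6

d6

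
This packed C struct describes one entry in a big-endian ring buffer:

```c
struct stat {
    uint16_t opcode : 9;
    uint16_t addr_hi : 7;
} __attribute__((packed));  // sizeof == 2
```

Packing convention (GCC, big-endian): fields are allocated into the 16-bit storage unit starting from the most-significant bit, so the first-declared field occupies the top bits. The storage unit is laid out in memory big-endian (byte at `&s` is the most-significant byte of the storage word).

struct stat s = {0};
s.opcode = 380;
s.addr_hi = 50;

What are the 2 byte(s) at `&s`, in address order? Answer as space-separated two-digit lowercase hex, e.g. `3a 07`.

opcode (9b) val=380 bits=0x17c at bit 7: 0xbe00
addr_hi (7b) val=50 bits=0x32 at bit 0: 0xbe32
word = 0xbe32 → big-endian bytes:
  [0]=0xbe  [1]=0x32

be 32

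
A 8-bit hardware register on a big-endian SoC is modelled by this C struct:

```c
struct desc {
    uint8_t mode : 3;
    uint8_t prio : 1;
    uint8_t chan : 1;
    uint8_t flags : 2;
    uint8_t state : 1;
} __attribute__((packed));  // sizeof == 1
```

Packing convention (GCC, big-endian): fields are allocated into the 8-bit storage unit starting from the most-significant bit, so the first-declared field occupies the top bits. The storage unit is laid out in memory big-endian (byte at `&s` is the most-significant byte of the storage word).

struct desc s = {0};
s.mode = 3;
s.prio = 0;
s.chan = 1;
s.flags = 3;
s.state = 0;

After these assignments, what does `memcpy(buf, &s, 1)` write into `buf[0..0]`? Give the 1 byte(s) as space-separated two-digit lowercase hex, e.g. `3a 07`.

mode:3 = 3 → 0x3 << 5 → word 0x60
prio:1 = 0 → 0x0 << 4 → word 0x60
chan:1 = 1 → 0x1 << 3 → word 0x68
flags:2 = 3 → 0x3 << 1 → word 0x6e
state:1 = 0 → 0x0 << 0 → word 0x6e
word = 0x6e → big-endian bytes:
  [0]=0x6e

6e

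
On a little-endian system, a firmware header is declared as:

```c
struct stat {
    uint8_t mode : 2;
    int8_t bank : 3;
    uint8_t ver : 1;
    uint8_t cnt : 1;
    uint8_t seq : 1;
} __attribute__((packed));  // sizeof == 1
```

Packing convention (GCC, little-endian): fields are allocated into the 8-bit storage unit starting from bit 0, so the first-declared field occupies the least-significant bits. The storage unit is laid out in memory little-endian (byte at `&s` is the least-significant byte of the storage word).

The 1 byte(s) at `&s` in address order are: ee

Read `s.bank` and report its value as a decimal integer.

3

[0]=0xee (little-endian) → word 0xee
mode:2 @ bit 0 → (0xee>>0)&0x3 = 0x2
bank:3 @ bit 2 → (0xee>>2)&0x7 = 0x3  ←
ver:1 @ bit 5 → (0xee>>5)&0x1 = 0x1
cnt:1 @ bit 6 → (0xee>>6)&0x1 = 0x1
seq:1 @ bit 7 → (0xee>>7)&0x1 = 0x1
bank signed 3b, MSB=0: value = 3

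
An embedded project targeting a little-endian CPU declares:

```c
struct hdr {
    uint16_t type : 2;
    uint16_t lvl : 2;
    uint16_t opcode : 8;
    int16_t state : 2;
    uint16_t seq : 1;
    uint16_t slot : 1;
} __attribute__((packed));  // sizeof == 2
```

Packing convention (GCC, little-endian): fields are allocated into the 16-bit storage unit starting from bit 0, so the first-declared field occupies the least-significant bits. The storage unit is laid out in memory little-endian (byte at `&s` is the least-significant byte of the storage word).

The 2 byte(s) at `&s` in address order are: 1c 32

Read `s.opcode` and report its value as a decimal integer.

33

[0]=0x1c [1]=0x32 (little-endian) → word 0x321c
type [0+:2] = (word>>0) & 0x3 = 0
lvl [2+:2] = (word>>2) & 0x3 = 3
opcode [4+:8] = (word>>4) & 0xff = 33  ←
state [12+:2] = (word>>12) & 0x3 = 3
seq [14+:1] = (word>>14) & 0x1 = 0
slot [15+:1] = (word>>15) & 0x1 = 0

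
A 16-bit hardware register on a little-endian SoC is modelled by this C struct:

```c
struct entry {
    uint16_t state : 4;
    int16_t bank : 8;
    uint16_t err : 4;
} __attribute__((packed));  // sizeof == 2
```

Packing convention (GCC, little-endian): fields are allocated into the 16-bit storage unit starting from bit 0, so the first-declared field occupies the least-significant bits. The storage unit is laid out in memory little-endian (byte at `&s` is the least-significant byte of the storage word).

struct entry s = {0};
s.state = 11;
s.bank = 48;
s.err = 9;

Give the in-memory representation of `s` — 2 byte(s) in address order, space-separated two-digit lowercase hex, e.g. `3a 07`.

0b 93

[0+:4] state=11 & 0xf = 0xb; word=0x000b
[4+:8] bank=48 & 0xff = 0x30; word=0x030b
[12+:4] err=9 & 0xf = 0x9; word=0x930b
word = 0x930b → little-endian bytes:
  [0]=0x0b  [1]=0x93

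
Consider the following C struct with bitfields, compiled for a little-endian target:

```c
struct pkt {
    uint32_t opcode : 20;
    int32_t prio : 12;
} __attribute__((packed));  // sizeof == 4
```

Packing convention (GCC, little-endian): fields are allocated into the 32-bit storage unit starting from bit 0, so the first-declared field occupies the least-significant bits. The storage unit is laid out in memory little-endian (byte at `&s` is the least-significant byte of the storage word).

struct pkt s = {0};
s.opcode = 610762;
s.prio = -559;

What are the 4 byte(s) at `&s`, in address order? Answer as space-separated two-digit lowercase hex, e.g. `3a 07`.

opcode (20b) val=610762 bits=0x951ca at bit 0: 0x000951ca
prio (12b) val=-559 bits=0xdd1 at bit 20: 0xdd1951ca
word = 0xdd1951ca → little-endian bytes:
  [0]=0xca  [1]=0x51  [2]=0x19  [3]=0xdd

ca 51 19 dd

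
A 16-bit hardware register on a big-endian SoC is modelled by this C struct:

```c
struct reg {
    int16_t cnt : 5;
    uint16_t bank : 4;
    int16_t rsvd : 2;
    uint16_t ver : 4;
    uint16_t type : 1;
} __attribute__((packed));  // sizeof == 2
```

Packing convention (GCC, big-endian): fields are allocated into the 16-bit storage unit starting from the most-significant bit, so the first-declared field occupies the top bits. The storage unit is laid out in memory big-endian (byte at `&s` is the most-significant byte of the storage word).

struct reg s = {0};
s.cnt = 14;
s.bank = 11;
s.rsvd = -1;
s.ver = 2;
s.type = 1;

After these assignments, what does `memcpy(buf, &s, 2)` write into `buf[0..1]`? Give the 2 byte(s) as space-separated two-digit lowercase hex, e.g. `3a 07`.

[11+:5] cnt=14 & 0x1f = 0xe; word=0x7000
[7+:4] bank=11 & 0xf = 0xb; word=0x7580
[5+:2] rsvd=-1 & 0x3 = 0x3; word=0x75e0
[1+:4] ver=2 & 0xf = 0x2; word=0x75e4
[0+:1] type=1 & 0x1 = 0x1; word=0x75e5
word = 0x75e5 → big-endian bytes:
  [0]=0x75  [1]=0xe5

75 e5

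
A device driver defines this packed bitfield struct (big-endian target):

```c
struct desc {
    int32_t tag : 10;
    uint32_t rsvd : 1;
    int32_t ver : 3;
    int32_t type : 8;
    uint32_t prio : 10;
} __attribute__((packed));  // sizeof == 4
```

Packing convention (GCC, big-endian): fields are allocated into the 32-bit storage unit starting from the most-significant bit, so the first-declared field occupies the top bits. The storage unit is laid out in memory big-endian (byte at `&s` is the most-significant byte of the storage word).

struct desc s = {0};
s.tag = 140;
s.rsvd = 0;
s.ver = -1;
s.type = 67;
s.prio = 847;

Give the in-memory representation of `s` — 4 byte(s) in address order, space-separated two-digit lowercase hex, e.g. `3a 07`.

23 1d 0f 4f

tag:10 = 140 → 0x8c << 22 → word 0x23000000
rsvd:1 = 0 → 0x0 << 21 → word 0x23000000
ver:3 = -1 → 0x7 << 18 → word 0x231c0000
type:8 = 67 → 0x43 << 10 → word 0x231d0c00
prio:10 = 847 → 0x34f << 0 → word 0x231d0f4f
word = 0x231d0f4f → big-endian bytes:
  [0]=0x23  [1]=0x1d  [2]=0x0f  [3]=0x4f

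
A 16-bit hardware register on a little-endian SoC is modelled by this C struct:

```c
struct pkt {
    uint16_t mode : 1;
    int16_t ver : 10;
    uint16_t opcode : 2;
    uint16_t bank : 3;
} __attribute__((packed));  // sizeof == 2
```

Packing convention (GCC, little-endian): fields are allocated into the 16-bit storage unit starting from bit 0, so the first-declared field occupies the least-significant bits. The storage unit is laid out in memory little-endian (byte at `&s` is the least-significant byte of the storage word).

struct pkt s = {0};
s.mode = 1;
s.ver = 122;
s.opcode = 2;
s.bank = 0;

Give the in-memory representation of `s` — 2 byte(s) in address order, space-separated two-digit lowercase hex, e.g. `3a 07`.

[0+:1] mode=1 & 0x1 = 0x1; word=0x0001
[1+:10] ver=122 & 0x3ff = 0x7a; word=0x00f5
[11+:2] opcode=2 & 0x3 = 0x2; word=0x10f5
[13+:3] bank=0 & 0x7 = 0x0; word=0x10f5
word = 0x10f5 → little-endian bytes:
  [0]=0xf5  [1]=0x10

f5 10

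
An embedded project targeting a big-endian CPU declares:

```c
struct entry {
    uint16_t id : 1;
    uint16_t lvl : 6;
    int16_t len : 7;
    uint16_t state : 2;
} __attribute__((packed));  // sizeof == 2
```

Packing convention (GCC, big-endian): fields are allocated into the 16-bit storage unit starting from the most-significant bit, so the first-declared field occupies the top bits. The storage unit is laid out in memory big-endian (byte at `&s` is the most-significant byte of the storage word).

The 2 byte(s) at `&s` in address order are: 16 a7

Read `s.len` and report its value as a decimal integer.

[0]=0x16 [1]=0xa7 (big-endian) → word 0x16a7
id [15+:1] = (word>>15) & 0x1 = 0
lvl [9+:6] = (word>>9) & 0x3f = 11
len [2+:7] = (word>>2) & 0x7f = 41  ←
state [0+:2] = (word>>0) & 0x3 = 3
len signed 7b, MSB=0: value = 41

41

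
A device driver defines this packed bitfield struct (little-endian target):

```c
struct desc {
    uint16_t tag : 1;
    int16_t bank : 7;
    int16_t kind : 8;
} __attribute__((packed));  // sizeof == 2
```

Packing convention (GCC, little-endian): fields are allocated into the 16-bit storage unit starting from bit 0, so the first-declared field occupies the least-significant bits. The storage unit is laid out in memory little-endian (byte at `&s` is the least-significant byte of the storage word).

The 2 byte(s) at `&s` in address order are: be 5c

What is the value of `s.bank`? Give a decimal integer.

[0]=0xbe [1]=0x5c (little-endian) → word 0x5cbe
tag [0+:1] = (word>>0) & 0x1 = 0
bank [1+:7] = (word>>1) & 0x7f = 95  ←
kind [8+:8] = (word>>8) & 0xff = 92
bank signed 7b, MSB=1: 95 - 128 = -33

-33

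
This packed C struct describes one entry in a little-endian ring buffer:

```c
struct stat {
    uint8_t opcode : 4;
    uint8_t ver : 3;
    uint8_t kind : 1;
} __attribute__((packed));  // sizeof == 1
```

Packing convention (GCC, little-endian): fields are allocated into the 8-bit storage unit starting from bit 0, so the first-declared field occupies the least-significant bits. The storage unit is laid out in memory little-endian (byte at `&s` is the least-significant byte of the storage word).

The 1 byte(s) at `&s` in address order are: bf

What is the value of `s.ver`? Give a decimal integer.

[0]=0xbf (little-endian) → word 0xbf
opcode:4 @ bit 0 → (0xbf>>0)&0xf = 0xf
ver:3 @ bit 4 → (0xbf>>4)&0x7 = 0x3  ←
kind:1 @ bit 7 → (0xbf>>7)&0x1 = 0x1

3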